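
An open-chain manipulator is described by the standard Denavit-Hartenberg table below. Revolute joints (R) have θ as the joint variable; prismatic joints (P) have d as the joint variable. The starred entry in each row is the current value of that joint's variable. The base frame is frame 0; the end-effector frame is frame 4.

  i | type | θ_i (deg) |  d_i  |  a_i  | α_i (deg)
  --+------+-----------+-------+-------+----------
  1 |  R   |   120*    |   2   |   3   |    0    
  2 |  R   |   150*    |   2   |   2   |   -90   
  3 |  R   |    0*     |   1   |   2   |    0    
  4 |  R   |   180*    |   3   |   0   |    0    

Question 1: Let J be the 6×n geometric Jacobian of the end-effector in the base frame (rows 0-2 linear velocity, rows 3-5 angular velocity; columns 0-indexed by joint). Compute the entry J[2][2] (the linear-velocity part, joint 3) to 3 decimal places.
axis z_2 = (1.0000,-0.0000,0.0000); lever o_n−o_2 = (4.0000,-2.0000,0.0000)
cross product → J_v[:, 2] = (0.0000,0.0000,-2.0000)
J_ω[:, 2] = z_2
entry J[2][2] = -2.0000

-2.000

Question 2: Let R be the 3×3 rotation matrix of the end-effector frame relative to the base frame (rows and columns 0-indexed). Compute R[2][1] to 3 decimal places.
1.000

End-effector y-axis (col 1 of R) = (-0.0000,0.0000,1.0000)
R[2][1] = 1.0000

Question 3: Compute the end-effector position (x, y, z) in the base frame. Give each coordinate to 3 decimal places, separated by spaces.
2.500 -1.402 4.000

after link 1: o_1 = (-1.5000, 2.5981, 2.0000)
after link 2: o_2 = (-1.5000, 0.5981, 4.0000)
after link 3: o_3 = (-0.5000, -1.4019, 4.0000)
after link 4: o_4 = (2.5000, -1.4019, 4.0000)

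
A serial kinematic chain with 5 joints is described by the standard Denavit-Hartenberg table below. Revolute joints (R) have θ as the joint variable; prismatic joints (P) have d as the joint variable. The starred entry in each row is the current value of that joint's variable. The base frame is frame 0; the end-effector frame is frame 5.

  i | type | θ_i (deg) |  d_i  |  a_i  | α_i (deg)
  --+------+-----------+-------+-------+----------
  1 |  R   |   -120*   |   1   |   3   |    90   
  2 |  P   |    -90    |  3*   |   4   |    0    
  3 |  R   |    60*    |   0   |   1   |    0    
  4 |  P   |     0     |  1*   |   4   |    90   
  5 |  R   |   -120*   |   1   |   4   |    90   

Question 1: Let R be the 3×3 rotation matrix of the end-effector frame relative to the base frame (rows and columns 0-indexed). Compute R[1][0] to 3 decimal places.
End-effector x-axis (col 0 of R) = (0.9665,-0.0580,0.2500)
R[1][0] = -0.0580

-0.058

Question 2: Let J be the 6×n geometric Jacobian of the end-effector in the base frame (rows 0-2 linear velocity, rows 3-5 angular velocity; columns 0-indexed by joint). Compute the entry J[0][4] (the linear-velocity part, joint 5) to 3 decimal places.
0.232

axis z_4 = (0.2500,0.4330,-0.8660); lever o_n−o_4 = (4.1160,0.2010,0.1340)
cross product → J_v[:, 4] = (0.2321,-3.5981,-1.7321)
J_ω[:, 4] = z_4
entry J[0][4] = 0.2321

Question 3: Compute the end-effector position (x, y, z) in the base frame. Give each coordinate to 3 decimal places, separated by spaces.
-3.013 -4.147 -5.366

after link 1: o_1 = (-1.5000, -2.5981, 1.0000)
after link 2: o_2 = (-4.0981, -1.0981, -3.0000)
after link 3: o_3 = (-4.5311, -1.8481, -3.5000)
after link 4: o_4 = (-7.1292, -4.3481, -5.5000)
after link 5: o_5 = (-3.0131, -4.1471, -5.3660)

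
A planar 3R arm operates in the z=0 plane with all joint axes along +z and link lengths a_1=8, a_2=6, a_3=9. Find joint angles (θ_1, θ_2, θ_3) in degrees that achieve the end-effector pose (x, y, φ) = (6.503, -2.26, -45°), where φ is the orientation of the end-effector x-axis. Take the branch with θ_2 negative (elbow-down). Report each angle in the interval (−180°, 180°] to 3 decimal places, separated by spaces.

wrist centre = target − a_3·(cos φ, sin φ) = (0.1390, 4.1040)
cos θ_2 = (16.8618−8²−6²)/(2·8·6) = -0.8660; θ_2 = -149.9997° (elbow-down)
β = atan2(4.1040,0.1390) = 88.0596°; ψ = atan2(-3.0000,2.8039) = -46.9358°
θ_1 = β − ψ = 134.9954°
θ_3 = φ − θ_1 − θ_2 = -29.9957° (wrapped to (-180°,180°])

134.995 -150.000 -29.996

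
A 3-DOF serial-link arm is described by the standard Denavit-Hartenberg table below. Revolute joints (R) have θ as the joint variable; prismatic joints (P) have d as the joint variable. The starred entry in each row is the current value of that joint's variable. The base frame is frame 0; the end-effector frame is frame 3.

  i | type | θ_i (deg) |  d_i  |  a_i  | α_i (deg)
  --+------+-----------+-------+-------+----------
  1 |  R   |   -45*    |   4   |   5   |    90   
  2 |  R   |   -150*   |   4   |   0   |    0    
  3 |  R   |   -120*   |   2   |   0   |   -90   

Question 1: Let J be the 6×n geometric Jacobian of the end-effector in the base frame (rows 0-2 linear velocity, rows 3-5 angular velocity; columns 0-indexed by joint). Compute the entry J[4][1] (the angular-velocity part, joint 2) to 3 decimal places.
axis z_1 = (-0.7071,-0.7071,0.0000); lever o_n−o_1 = (-4.2426,-4.2426,0.0000)
cross product → J_v[:, 1] = (0.0000,-0.0000,0.0000)
J_ω[:, 1] = z_1
entry J[4][1] = -0.7071

-0.707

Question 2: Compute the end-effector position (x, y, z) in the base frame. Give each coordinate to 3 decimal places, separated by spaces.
-0.707 -7.778 4.000

after link 1: o_1 = (3.5355, -3.5355, 4.0000)
after link 2: o_2 = (0.7071, -6.3640, 4.0000)
after link 3: o_3 = (-0.7071, -7.7782, 4.0000)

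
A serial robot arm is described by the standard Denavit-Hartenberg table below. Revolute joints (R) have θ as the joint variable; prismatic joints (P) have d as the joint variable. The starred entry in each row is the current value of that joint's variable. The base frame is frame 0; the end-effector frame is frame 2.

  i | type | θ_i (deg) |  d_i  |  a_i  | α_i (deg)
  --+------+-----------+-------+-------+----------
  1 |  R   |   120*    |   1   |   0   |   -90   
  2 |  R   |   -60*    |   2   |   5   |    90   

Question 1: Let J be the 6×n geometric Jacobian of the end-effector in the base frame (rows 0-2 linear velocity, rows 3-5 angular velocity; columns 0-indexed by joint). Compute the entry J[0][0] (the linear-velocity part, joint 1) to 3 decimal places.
axis z_0 = ẑ; lever o_n−o_0 = (-2.9821,1.1651,5.3301)
cross product → J_v[:, 0] = (-1.1651,-2.9821,0.0000)
J_ω[:, 0] = z_0
entry J[0][0] = -1.1651

-1.165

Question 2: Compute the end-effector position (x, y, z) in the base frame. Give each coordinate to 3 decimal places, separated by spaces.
after link 1: o_1 = (0.0000, 0.0000, 1.0000)
after link 2: o_2 = (-2.9821, 1.1651, 5.3301)

-2.982 1.165 5.330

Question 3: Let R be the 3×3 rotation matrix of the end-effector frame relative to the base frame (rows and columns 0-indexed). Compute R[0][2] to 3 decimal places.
End-effector z-axis (col 2 of R) = (0.4330,-0.7500,0.5000)
R[0][2] = 0.4330

0.433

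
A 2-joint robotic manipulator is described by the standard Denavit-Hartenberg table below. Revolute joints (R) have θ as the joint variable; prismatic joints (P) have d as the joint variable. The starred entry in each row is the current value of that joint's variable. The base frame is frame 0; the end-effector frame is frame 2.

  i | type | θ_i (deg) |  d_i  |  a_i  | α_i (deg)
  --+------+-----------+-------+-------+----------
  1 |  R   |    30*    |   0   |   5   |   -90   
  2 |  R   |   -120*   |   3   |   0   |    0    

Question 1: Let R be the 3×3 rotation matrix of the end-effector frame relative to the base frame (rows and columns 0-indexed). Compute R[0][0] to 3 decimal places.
-0.433

End-effector x-axis (col 0 of R) = (-0.4330,-0.2500,0.8660)
R[0][0] = -0.4330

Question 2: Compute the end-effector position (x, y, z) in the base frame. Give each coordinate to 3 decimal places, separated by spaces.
2.830 5.098 0.000

after link 1: o_1 = (4.3301, 2.5000, 0.0000)
after link 2: o_2 = (2.8301, 5.0981, 0.0000)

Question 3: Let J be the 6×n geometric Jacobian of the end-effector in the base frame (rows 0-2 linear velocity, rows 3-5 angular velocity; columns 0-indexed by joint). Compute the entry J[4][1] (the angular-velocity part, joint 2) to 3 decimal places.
0.866

axis z_1 = (-0.5000,0.8660,0.0000); lever o_n−o_1 = (-1.5000,2.5981,0.0000)
cross product → J_v[:, 1] = (-0.0000,-0.0000,0.0000)
J_ω[:, 1] = z_1
entry J[4][1] = 0.8660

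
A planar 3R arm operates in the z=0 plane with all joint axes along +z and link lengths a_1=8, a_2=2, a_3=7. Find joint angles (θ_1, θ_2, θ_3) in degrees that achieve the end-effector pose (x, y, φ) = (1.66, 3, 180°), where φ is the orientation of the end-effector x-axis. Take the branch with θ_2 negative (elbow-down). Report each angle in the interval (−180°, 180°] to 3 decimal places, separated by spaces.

wrist centre = target − a_3·(cos φ, sin φ) = (8.6600, 3.0000)
cos θ_2 = (83.9956−8²−2²)/(2·8·2) = 0.4999; θ_2 = -60.0091° (elbow-down)
β = atan2(3.0000,8.6600) = 19.1071°; ψ = atan2(-1.7322,8.9997) = -10.8947°
θ_1 = β − ψ = 30.0018°
θ_3 = φ − θ_1 − θ_2 = -149.9927° (wrapped to (-180°,180°])

30.002 -60.009 -149.993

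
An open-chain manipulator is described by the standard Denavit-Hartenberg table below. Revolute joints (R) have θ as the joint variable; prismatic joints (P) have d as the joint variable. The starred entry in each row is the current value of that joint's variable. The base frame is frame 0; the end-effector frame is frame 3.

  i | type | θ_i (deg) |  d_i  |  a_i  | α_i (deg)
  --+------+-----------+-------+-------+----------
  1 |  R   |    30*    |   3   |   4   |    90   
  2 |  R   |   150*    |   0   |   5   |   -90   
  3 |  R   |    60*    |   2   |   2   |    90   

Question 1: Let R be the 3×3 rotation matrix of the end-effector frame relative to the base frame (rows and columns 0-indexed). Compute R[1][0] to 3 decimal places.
End-effector x-axis (col 0 of R) = (-0.8080,0.5335,0.2500)
R[1][0] = 0.5335

0.533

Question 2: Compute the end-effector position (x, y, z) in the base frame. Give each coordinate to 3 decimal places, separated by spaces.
after link 1: o_1 = (3.4641, 2.0000, 3.0000)
after link 2: o_2 = (-0.2859, -0.1651, 5.5000)
after link 3: o_3 = (-2.7679, 0.4019, 4.2679)

-2.768 0.402 4.268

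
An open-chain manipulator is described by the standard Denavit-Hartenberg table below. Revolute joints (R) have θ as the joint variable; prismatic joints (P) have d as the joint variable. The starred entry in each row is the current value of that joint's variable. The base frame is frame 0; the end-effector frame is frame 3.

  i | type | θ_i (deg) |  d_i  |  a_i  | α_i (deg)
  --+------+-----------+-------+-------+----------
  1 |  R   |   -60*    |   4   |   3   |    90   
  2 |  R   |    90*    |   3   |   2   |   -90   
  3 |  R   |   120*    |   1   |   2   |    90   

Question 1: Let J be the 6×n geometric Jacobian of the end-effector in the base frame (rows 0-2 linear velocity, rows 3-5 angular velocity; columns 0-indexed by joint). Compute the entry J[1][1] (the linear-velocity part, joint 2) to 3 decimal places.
axis z_1 = (-0.8660,-0.5000,0.0000); lever o_n−o_1 = (-1.5981,0.2321,1.0000)
cross product → J_v[:, 1] = (-0.5000,0.8660,-1.0000)
J_ω[:, 1] = z_1
entry J[1][1] = 0.8660

0.866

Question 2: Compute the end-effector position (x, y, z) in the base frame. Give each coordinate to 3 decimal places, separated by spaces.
-0.098 -2.366 5.000

after link 1: o_1 = (1.5000, -2.5981, 4.0000)
after link 2: o_2 = (-1.0981, -4.0981, 6.0000)
after link 3: o_3 = (-0.0981, -2.3660, 5.0000)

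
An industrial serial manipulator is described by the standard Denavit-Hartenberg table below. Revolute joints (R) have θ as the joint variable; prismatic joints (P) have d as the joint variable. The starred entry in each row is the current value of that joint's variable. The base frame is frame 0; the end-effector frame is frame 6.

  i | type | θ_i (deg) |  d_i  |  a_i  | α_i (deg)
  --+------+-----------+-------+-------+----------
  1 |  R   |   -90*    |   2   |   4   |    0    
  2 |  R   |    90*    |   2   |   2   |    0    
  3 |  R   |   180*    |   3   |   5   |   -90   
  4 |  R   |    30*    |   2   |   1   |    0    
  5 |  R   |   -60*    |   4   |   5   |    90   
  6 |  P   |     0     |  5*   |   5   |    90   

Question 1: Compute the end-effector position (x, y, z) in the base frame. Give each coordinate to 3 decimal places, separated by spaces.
-10.026 -10.000 15.830

after link 1: o_1 = (0.0000, -4.0000, 2.0000)
after link 2: o_2 = (2.0000, -4.0000, 4.0000)
after link 3: o_3 = (-3.0000, -4.0000, 7.0000)
after link 4: o_4 = (-3.8660, -6.0000, 6.5000)
after link 5: o_5 = (-8.1962, -10.0000, 9.0000)
after link 6: o_6 = (-10.0263, -10.0000, 15.8301)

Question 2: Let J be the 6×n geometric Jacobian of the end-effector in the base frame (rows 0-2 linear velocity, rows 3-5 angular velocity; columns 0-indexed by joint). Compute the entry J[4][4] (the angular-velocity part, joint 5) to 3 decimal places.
axis z_4 = (-0.0000,-1.0000,0.0000); lever o_n−o_4 = (-6.1603,-4.0000,9.3301)
cross product → J_v[:, 4] = (-9.3301,0.0000,-6.1603)
J_ω[:, 4] = z_4
entry J[4][4] = -1.0000

-1.000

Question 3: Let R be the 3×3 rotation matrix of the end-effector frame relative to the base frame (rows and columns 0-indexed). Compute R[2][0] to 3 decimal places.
0.500

End-effector x-axis (col 0 of R) = (-0.8660,0.0000,0.5000)
R[2][0] = 0.5000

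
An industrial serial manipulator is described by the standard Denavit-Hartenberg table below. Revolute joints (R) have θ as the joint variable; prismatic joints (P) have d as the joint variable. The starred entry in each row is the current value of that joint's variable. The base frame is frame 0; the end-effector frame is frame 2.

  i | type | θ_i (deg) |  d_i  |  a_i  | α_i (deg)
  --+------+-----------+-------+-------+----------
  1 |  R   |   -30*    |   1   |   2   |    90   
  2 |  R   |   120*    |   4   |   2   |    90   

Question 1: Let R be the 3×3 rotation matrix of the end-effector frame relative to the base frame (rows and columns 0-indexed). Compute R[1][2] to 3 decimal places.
-0.433

End-effector z-axis (col 2 of R) = (0.7500,-0.4330,0.5000)
R[1][2] = -0.4330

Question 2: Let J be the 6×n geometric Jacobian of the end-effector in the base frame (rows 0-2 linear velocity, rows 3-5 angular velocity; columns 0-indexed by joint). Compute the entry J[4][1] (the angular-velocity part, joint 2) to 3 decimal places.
axis z_1 = (-0.5000,-0.8660,0.0000); lever o_n−o_1 = (-2.8660,-2.9641,1.7321)
cross product → J_v[:, 1] = (-1.5000,0.8660,-1.0000)
J_ω[:, 1] = z_1
entry J[4][1] = -0.8660

-0.866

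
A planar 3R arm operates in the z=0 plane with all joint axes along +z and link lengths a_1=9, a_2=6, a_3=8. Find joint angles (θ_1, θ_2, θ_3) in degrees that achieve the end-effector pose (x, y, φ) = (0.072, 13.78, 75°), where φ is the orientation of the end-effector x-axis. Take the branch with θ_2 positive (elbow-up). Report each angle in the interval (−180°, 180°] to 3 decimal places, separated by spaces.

wrist centre = target − a_3·(cos φ, sin φ) = (-1.9986, 6.0526)
cos θ_2 = (40.6281−9²−6²)/(2·9·6) = -0.7071; θ_2 = 135.0033° (elbow-up)
β = atan2(6.0526,-1.9986) = 108.2731°; ψ = atan2(4.2424,4.7571) = 41.7266°
θ_1 = β − ψ = 66.5465°
θ_3 = φ − θ_1 − θ_2 = -126.5498° (wrapped to (-180°,180°])

66.547 135.003 -126.550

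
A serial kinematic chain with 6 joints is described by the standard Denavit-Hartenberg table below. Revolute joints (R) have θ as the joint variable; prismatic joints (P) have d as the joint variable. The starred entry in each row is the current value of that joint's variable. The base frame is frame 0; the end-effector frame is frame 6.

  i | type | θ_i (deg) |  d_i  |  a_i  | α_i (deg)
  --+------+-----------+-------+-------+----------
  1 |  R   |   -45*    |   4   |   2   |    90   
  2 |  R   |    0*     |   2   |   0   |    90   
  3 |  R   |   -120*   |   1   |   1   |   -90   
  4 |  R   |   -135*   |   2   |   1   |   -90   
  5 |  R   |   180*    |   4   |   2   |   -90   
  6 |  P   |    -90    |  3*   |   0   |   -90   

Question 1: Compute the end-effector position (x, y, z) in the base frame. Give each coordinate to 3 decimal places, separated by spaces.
after link 1: o_1 = (1.4142, -1.4142, 4.0000)
after link 2: o_2 = (0.0000, -2.8284, 4.0000)
after link 3: o_3 = (0.2588, -1.8625, 3.0000)
after link 4: o_4 = (2.0077, -3.0632, 2.2929)
after link 5: o_5 = (3.1057, 1.0349, 0.8787)
after link 6: o_6 = (6.0035, 0.2585, 0.8787)

6.004 0.258 0.879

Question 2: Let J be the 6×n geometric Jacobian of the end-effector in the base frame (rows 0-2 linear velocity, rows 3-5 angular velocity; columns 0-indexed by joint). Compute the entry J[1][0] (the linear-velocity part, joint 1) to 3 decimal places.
6.004

axis z_0 = ẑ; lever o_n−o_0 = (6.0035,0.2585,0.8787)
cross product → J_v[:, 0] = (-0.2585,6.0035,0.0000)
J_ω[:, 0] = z_0
entry J[1][0] = 6.0035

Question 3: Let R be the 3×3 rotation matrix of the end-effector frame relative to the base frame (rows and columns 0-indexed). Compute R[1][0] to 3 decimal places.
0.683

End-effector x-axis (col 0 of R) = (0.1830,0.6830,-0.7071)
R[1][0] = 0.6830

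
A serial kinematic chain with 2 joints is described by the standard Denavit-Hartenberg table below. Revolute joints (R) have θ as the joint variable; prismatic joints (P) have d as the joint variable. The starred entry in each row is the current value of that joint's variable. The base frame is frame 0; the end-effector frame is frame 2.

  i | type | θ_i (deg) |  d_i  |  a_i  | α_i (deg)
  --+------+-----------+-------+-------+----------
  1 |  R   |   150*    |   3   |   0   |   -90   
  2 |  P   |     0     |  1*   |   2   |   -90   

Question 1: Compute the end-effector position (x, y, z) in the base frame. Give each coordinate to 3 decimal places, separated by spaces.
-2.232 0.134 3.000

after link 1: o_1 = (0.0000, 0.0000, 3.0000)
after link 2: o_2 = (-2.2321, 0.1340, 3.0000)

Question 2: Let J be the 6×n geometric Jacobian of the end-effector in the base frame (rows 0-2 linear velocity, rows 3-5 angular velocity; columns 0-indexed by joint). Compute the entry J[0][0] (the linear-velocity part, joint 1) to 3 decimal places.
axis z_0 = ẑ; lever o_n−o_0 = (-2.2321,0.1340,3.0000)
cross product → J_v[:, 0] = (-0.1340,-2.2321,0.0000)
J_ω[:, 0] = z_0
entry J[0][0] = -0.1340

-0.134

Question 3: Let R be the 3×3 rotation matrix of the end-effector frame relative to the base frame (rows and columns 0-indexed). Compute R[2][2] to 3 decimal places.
End-effector z-axis (col 2 of R) = (-0.0000,-0.0000,-1.0000)
R[2][2] = -1.0000

-1.000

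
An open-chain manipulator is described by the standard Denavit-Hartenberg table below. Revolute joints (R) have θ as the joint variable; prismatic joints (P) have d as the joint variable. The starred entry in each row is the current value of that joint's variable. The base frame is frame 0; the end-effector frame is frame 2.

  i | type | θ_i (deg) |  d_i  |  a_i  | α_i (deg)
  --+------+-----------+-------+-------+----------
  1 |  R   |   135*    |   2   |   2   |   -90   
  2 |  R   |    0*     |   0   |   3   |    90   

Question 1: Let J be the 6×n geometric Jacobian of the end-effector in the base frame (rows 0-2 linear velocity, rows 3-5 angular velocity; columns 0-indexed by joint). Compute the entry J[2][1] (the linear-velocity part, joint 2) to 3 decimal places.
axis z_1 = (-0.7071,-0.7071,0.0000); lever o_n−o_1 = (-2.1213,2.1213,0.0000)
cross product → J_v[:, 1] = (-0.0000,-0.0000,-3.0000)
J_ω[:, 1] = z_1
entry J[2][1] = -3.0000

-3.000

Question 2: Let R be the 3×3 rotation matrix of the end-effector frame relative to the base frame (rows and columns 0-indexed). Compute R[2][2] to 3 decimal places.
1.000

End-effector z-axis (col 2 of R) = (0.0000,0.0000,1.0000)
R[2][2] = 1.0000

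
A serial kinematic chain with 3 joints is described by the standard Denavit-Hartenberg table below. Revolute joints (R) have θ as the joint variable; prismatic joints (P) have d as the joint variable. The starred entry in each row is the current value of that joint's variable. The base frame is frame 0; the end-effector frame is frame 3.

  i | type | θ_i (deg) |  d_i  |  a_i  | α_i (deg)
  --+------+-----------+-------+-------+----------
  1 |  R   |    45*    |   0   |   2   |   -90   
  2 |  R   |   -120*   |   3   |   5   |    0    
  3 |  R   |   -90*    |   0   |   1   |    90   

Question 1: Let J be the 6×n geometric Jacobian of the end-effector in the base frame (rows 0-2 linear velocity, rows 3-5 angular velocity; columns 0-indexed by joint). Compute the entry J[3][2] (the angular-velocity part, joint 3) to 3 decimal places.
axis z_2 = (-0.7071,0.7071,0.0000); lever o_n−o_2 = (-0.6124,-0.6124,-0.5000)
cross product → J_v[:, 2] = (-0.3536,-0.3536,0.8660)
J_ω[:, 2] = z_2
entry J[3][2] = -0.7071

-0.707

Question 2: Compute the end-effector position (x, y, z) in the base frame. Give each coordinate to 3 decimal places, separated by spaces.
after link 1: o_1 = (1.4142, 1.4142, 0.0000)
after link 2: o_2 = (-2.4749, 1.7678, 4.3301)
after link 3: o_3 = (-3.0872, 1.1554, 3.8301)

-3.087 1.155 3.830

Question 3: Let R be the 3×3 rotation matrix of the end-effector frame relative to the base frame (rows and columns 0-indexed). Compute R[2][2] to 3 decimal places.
-0.866

End-effector z-axis (col 2 of R) = (0.3536,0.3536,-0.8660)
R[2][2] = -0.8660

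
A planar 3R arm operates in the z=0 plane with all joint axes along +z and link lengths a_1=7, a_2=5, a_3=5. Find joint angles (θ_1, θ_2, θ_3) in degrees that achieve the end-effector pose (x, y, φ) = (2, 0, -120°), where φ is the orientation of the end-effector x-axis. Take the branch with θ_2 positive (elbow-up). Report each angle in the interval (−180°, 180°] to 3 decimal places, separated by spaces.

wrist centre = target − a_3·(cos φ, sin φ) = (4.5000, 4.3301)
cos θ_2 = (39.0000−7²−5²)/(2·7·5) = -0.5000; θ_2 = 120.0000° (elbow-up)
β = atan2(4.3301,4.5000) = 43.8979°; ψ = atan2(4.3301,4.5000) = 43.8979°
θ_1 = β − ψ = 0.0000°
θ_3 = φ − θ_1 − θ_2 = 120.0000° (wrapped to (-180°,180°])

0.000 120.000 120.000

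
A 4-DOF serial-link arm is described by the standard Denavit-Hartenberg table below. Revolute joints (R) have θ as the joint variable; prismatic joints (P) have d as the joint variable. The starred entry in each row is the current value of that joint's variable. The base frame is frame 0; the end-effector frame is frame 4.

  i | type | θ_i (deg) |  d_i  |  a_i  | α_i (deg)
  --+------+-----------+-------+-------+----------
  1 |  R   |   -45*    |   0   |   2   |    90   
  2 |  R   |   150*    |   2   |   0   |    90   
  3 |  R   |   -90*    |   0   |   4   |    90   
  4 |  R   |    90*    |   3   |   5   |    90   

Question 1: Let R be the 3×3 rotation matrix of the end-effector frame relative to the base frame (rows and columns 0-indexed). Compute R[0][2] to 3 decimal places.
0.707

End-effector z-axis (col 2 of R) = (0.7071,0.7071,-0.0000)
R[0][2] = 0.7071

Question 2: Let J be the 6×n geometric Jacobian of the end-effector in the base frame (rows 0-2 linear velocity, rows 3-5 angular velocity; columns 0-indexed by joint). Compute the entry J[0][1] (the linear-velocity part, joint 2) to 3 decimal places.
axis z_1 = (-0.7071,-0.7071,0.0000); lever o_n−o_1 = (5.0191,-2.1907,2.8301)
cross product → J_v[:, 1] = (-2.0012,2.0012,5.0981)
J_ω[:, 1] = z_1
entry J[0][1] = -2.0012

-2.001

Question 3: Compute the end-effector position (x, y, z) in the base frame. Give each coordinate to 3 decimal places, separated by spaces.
after link 1: o_1 = (1.4142, -1.4142, 0.0000)
after link 2: o_2 = (0.0000, -2.8284, 0.0000)
after link 3: o_3 = (2.8284, 0.0000, 0.0000)
after link 4: o_4 = (6.4333, -3.6049, 2.8301)

6.433 -3.605 2.830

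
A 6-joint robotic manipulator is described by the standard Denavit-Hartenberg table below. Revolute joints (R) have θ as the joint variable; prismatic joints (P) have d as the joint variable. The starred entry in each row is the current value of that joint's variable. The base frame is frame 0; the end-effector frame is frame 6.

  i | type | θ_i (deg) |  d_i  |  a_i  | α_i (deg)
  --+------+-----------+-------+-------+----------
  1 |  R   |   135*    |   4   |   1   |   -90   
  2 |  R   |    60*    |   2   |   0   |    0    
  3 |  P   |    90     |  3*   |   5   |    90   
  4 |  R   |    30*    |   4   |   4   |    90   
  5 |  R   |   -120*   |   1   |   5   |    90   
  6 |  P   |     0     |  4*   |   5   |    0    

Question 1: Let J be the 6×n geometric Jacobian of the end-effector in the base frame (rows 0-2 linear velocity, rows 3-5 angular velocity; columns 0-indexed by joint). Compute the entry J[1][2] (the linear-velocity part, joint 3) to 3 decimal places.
-0.707

prismatic axis z_2 = (-0.7071,-0.7071,0.0000)
J_v[:, 2] = z_2; J_ω[:, 2] = (0,0,0)
entry J[1][2] = -0.7071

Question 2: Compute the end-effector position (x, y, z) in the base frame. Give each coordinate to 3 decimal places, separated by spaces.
after link 1: o_1 = (-0.7071, 0.7071, 4.0000)
after link 2: o_2 = (-2.1213, -0.7071, 4.0000)
after link 3: o_3 = (-1.1808, -5.8903, 1.5000)
after link 4: o_4 = (-1.8879, -8.0116, -3.6962)
after link 5: o_5 = (0.1197, -7.0266, 0.8864)
after link 6: o_6 = (-0.1108, -2.5789, 5.4869)

-0.111 -2.579 5.487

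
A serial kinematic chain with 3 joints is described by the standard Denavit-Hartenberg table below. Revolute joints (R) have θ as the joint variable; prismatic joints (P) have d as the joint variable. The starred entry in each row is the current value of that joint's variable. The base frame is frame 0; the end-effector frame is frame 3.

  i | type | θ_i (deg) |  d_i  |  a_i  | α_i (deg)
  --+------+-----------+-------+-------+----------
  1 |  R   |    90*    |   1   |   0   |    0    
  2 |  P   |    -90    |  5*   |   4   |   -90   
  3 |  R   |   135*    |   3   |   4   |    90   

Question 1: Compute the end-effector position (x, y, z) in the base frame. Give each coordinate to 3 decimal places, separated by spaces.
after link 1: o_1 = (0.0000, 0.0000, 1.0000)
after link 2: o_2 = (4.0000, 0.0000, 6.0000)
after link 3: o_3 = (1.1716, 3.0000, 3.1716)

1.172 3.000 3.172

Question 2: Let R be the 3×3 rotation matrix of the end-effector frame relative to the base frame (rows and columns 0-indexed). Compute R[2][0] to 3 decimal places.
End-effector x-axis (col 0 of R) = (-0.7071,0.0000,-0.7071)
R[2][0] = -0.7071

-0.707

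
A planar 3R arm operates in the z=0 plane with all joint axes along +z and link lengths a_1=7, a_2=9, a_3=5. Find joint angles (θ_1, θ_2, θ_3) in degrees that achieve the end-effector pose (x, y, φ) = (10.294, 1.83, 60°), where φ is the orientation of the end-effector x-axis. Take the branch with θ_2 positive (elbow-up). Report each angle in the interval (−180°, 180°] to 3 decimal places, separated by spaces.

wrist centre = target − a_3·(cos φ, sin φ) = (7.7940, -2.5001)
cos θ_2 = (66.9971−7²−9²)/(2·7·9) = -0.5000; θ_2 = 120.0015° (elbow-up)
β = atan2(-2.5001,7.7940) = -17.7850°; ψ = atan2(7.7941,2.4998) = 72.2175°
θ_1 = β − ψ = -90.0025°
θ_3 = φ − θ_1 − θ_2 = 30.0009° (wrapped to (-180°,180°])

-90.002 120.002 30.001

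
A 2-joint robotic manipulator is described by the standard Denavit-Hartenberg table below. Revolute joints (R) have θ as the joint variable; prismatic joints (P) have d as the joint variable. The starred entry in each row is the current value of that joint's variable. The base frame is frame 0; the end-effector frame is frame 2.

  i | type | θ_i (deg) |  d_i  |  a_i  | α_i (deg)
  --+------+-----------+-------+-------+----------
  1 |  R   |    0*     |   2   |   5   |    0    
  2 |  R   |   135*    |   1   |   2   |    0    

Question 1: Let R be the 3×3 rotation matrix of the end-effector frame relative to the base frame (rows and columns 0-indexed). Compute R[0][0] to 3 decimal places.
End-effector x-axis (col 0 of R) = (-0.7071,0.7071,0.0000)
R[0][0] = -0.7071

-0.707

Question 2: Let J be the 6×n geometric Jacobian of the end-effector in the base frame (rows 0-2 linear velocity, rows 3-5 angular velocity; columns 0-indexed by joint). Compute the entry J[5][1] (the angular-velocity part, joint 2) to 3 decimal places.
axis z_1 = (0.0000,0.0000,1.0000); lever o_n−o_1 = (-1.4142,1.4142,1.0000)
cross product → J_v[:, 1] = (-1.4142,-1.4142,0.0000)
J_ω[:, 1] = z_1
entry J[5][1] = 1.0000

1.000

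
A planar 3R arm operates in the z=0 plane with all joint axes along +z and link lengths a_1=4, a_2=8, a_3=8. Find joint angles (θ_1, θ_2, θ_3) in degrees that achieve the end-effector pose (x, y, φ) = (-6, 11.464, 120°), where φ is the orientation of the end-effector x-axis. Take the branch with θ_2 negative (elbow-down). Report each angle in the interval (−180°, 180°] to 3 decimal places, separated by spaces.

wrist centre = target − a_3·(cos φ, sin φ) = (-2.0000, 4.5358)
cos θ_2 = (24.5735−4²−8²)/(2·4·8) = -0.8660; θ_2 = -150.0017° (elbow-down)
β = atan2(4.5358,-2.0000) = 113.7945°; ψ = atan2(-3.9998,-2.9283) = -126.2085°
θ_1 = β − ψ = 240.0029°
θ_3 = φ − θ_1 − θ_2 = 29.9987° (wrapped to (-180°,180°])

-119.997 -150.002 29.999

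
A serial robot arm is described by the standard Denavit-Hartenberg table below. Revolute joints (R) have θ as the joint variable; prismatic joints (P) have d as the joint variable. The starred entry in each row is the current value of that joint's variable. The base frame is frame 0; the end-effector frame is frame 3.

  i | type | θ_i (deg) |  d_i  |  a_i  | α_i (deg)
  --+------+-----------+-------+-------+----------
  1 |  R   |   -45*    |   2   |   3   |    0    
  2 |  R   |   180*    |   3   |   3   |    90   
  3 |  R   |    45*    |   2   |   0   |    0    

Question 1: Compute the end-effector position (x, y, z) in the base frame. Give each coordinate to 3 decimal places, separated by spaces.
1.414 1.414 5.000

after link 1: o_1 = (2.1213, -2.1213, 2.0000)
after link 2: o_2 = (0.0000, 0.0000, 5.0000)
after link 3: o_3 = (1.4142, 1.4142, 5.0000)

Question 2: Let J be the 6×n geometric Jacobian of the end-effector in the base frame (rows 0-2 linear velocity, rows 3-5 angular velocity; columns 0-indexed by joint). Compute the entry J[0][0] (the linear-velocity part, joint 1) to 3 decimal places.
-1.414

axis z_0 = ẑ; lever o_n−o_0 = (1.4142,1.4142,5.0000)
cross product → J_v[:, 0] = (-1.4142,1.4142,0.0000)
J_ω[:, 0] = z_0
entry J[0][0] = -1.4142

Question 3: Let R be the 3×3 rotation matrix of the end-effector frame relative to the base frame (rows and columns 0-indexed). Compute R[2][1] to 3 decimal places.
0.707

End-effector y-axis (col 1 of R) = (0.5000,-0.5000,0.7071)
R[2][1] = 0.7071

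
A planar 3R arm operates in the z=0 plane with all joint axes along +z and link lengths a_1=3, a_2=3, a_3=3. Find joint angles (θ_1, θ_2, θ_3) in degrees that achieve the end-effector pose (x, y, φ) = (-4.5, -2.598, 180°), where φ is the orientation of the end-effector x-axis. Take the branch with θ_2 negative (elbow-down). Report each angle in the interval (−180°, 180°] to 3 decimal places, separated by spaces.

-60.000 -120.001 0.001

wrist centre = target − a_3·(cos φ, sin φ) = (-1.5000, -2.5980)
cos θ_2 = (8.9996−3²−3²)/(2·3·3) = -0.5000; θ_2 = -120.0015° (elbow-down)
β = atan2(-2.5980,-1.5000) = -120.0007°; ψ = atan2(-2.5980,1.4999) = -60.0007°
θ_1 = β − ψ = -60.0000°
θ_3 = φ − θ_1 − θ_2 = 0.0015° (wrapped to (-180°,180°])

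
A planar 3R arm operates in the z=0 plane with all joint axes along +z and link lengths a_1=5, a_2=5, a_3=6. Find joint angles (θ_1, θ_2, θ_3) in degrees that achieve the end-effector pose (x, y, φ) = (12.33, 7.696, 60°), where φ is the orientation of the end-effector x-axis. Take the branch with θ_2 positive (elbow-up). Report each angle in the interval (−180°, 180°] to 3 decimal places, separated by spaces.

wrist centre = target − a_3·(cos φ, sin φ) = (9.3300, 2.4998)
cos θ_2 = (93.2981−5²−5²)/(2·5·5) = 0.8660; θ_2 = 30.0072° (elbow-up)
β = atan2(2.4998,9.3300) = 14.9993°; ψ = atan2(2.5005,9.3298) = 15.0036°
θ_1 = β − ψ = -0.0043°
θ_3 = φ − θ_1 − θ_2 = 29.9971° (wrapped to (-180°,180°])

-0.004 30.007 29.997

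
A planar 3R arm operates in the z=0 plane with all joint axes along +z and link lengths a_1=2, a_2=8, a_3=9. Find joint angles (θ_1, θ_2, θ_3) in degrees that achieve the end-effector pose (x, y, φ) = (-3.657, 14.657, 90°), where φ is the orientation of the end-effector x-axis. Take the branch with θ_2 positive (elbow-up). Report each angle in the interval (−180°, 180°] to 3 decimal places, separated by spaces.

wrist centre = target − a_3·(cos φ, sin φ) = (-3.6570, 5.6570)
cos θ_2 = (45.3753−2²−8²)/(2·2·8) = -0.7070; θ_2 = 134.9931° (elbow-up)
β = atan2(5.6570,-3.6570) = 122.8809°; ψ = atan2(5.6575,-3.6562) = 122.8725°
θ_1 = β − ψ = 0.0084°
θ_3 = φ − θ_1 − θ_2 = -45.0015° (wrapped to (-180°,180°])

0.008 134.993 -45.001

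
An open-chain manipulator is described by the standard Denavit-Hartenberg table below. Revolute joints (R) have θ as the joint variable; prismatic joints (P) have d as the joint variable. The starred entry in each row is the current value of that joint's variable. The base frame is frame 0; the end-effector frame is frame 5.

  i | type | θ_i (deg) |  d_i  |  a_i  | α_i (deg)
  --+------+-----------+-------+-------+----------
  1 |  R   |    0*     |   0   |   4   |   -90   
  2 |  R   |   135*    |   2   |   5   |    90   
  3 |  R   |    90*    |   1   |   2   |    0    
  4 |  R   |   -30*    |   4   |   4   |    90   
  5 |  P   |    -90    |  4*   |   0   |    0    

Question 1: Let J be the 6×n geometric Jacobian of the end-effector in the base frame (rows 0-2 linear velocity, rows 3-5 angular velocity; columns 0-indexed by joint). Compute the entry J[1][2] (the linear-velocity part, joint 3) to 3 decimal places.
5.464

axis z_2 = (0.7071,0.0000,-0.7071); lever o_n−o_2 = (-0.3282,3.4641,-7.3992)
cross product → J_v[:, 2] = (2.4495,5.4641,2.4495)
J_ω[:, 2] = z_2
entry J[1][2] = 5.4641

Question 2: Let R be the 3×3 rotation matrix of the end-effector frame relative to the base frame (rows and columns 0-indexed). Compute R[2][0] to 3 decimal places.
0.707

End-effector x-axis (col 0 of R) = (-0.7071,-0.0000,0.7071)
R[2][0] = 0.7071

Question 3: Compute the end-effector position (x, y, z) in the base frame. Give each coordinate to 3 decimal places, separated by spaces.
0.136 5.464 -10.935

after link 1: o_1 = (4.0000, 0.0000, 0.0000)
after link 2: o_2 = (0.4645, 2.0000, -3.5355)
after link 3: o_3 = (1.1716, 4.0000, -4.2426)
after link 4: o_4 = (2.5858, 7.4641, -8.4853)
after link 5: o_5 = (0.1363, 5.4641, -10.9348)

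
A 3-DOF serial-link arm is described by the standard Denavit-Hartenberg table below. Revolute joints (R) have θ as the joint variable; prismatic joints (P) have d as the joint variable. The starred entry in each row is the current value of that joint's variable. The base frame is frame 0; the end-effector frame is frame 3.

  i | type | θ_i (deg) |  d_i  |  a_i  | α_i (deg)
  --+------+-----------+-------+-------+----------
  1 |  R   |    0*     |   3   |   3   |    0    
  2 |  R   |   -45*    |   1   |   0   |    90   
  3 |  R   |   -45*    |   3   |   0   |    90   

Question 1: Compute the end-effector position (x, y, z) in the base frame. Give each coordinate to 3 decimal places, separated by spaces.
0.879 -2.121 4.000

after link 1: o_1 = (3.0000, 0.0000, 3.0000)
after link 2: o_2 = (3.0000, 0.0000, 4.0000)
after link 3: o_3 = (0.8787, -2.1213, 4.0000)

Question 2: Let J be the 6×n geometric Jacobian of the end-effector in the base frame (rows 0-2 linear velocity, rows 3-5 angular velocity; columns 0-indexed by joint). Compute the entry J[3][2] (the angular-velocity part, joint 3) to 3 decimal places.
-0.707

axis z_2 = (-0.7071,-0.7071,0.0000); lever o_n−o_2 = (-2.1213,-2.1213,0.0000)
cross product → J_v[:, 2] = (0.0000,-0.0000,0.0000)
J_ω[:, 2] = z_2
entry J[3][2] = -0.7071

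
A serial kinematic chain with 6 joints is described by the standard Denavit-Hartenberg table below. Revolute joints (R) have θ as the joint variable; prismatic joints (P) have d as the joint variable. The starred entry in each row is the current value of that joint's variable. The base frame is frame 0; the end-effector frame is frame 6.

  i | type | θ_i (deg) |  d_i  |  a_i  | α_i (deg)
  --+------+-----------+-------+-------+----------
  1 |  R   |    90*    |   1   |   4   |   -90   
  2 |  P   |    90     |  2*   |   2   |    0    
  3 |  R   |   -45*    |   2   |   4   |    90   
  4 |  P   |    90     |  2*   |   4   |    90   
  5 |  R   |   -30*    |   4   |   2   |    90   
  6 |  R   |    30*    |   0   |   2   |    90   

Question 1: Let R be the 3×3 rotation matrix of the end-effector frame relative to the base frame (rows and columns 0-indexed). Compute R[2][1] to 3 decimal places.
-0.612

End-effector y-axis (col 1 of R) = (0.5000,-0.6124,-0.6124)
R[2][1] = -0.6124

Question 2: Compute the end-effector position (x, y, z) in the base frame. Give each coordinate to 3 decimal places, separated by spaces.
-11.232 10.459 -7.269

after link 1: o_1 = (0.0000, 4.0000, 1.0000)
after link 2: o_2 = (-2.0000, 4.0000, -1.0000)
after link 3: o_3 = (-4.0000, 6.8284, -3.8284)
after link 4: o_4 = (-8.0000, 8.2426, -2.4142)
after link 5: o_5 = (-9.7321, 10.3640, -5.9497)
after link 6: o_6 = (-11.2321, 10.4587, -7.2692)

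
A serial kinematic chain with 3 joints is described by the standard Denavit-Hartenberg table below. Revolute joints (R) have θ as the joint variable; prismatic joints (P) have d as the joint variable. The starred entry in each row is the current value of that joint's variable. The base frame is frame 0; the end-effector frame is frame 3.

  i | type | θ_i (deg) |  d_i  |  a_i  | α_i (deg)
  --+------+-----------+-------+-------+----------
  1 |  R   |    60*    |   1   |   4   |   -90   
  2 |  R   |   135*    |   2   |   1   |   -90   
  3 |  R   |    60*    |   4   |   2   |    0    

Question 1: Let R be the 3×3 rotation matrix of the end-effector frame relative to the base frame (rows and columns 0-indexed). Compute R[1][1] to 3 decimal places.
End-effector y-axis (col 1 of R) = (0.7392,0.2803,0.6124)
R[1][1] = 0.2803

0.280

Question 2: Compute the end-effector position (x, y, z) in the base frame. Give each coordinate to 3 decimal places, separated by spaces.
-0.353 -0.076 2.414

after link 1: o_1 = (2.0000, 3.4641, 1.0000)
after link 2: o_2 = (-0.0856, 3.8517, 0.2929)
after link 3: o_3 = (-0.3534, -0.0762, 2.4142)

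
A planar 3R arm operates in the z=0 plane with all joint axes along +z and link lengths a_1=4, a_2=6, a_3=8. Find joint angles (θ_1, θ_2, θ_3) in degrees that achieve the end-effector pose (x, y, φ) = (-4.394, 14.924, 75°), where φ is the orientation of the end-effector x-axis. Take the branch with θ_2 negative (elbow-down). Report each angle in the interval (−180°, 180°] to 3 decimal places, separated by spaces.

149.983 -29.971 -45.012

wrist centre = target − a_3·(cos φ, sin φ) = (-6.4646, 7.1966)
cos θ_2 = (93.5814−4²−6²)/(2·4·6) = 0.8663; θ_2 = -29.9709° (elbow-down)
β = atan2(7.1966,-6.4646) = 131.9327°; ψ = atan2(-2.9974,9.1977) = -18.0499°
θ_1 = β − ψ = 149.9826°
θ_3 = φ − θ_1 − θ_2 = -45.0117° (wrapped to (-180°,180°])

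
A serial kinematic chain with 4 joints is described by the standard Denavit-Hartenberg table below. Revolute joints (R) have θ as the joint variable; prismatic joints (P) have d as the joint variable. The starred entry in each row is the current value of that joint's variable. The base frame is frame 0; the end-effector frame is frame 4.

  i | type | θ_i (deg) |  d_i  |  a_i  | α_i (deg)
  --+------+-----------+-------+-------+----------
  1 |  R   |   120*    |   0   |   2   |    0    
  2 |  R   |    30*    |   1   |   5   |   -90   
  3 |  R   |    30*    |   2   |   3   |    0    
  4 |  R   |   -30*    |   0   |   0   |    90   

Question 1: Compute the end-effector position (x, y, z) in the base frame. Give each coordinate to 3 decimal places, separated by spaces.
after link 1: o_1 = (-1.0000, 1.7321, 0.0000)
after link 2: o_2 = (-5.3301, 4.2321, 1.0000)
after link 3: o_3 = (-8.5801, 3.7990, -0.5000)
after link 4: o_4 = (-8.5801, 3.7990, -0.5000)

-8.580 3.799 -0.500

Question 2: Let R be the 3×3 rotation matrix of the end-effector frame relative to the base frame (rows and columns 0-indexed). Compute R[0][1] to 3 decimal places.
-0.500

End-effector y-axis (col 1 of R) = (-0.5000,-0.8660,0.0000)
R[0][1] = -0.5000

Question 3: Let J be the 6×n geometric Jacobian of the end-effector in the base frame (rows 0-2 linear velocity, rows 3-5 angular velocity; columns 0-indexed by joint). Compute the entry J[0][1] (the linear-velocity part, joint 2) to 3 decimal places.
axis z_1 = (0.0000,0.0000,1.0000); lever o_n−o_1 = (-7.5801,2.0670,-0.5000)
cross product → J_v[:, 1] = (-2.0670,-7.5801,0.0000)
J_ω[:, 1] = z_1
entry J[0][1] = -2.0670

-2.067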